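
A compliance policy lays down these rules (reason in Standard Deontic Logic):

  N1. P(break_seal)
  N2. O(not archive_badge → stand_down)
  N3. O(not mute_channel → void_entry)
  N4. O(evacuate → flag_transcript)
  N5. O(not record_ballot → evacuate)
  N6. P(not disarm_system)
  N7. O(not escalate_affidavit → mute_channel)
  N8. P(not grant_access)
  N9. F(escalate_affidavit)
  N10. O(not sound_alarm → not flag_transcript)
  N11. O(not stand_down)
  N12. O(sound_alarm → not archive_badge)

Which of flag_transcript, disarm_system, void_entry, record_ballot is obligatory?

record_ballot

From premise 11 we have O(not stand_down).
Premise 2 is O(not archive_badge → stand_down); contrapositively O(not stand_down → archive_badge). Since O(not stand_down) holds, K gives O(archive_badge).
Premise 12, O(sound_alarm → not archive_badge), contraposes to O(archive_badge → not sound_alarm); with O(archive_badge) we get O(not sound_alarm).
Applying K to premise 10 (O(not sound_alarm → not flag_transcript)) and O(not sound_alarm) yields O(not flag_transcript).
Premise 4, O(evacuate → flag_transcript), contraposes to O(not flag_transcript → not evacuate); with O(not flag_transcript) we get O(not evacuate).
Premise 5, O(not record_ballot → evacuate), contraposes to O(not evacuate → record_ballot); with O(not evacuate) we get O(record_ballot).
So O(record_ballot) holds — record_ballot is obligatory. None of the other listed options is made obligatory by any chain of premises.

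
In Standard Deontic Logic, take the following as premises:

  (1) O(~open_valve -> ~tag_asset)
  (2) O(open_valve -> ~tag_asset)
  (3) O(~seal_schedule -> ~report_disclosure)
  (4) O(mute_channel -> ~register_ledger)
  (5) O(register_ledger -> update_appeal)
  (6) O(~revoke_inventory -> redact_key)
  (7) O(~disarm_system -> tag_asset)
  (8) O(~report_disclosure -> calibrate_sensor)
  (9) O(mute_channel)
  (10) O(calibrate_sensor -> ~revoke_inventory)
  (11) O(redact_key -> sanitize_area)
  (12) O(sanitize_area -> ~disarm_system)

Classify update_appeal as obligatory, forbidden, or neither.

Neither

Premise 5 is O(register_ledger -> update_appeal), but O(register_ledger) is not derivable from the premises, so it does not yield O(update_appeal).
No premise or chain of K-axiom applications forces O(update_appeal), and none forces O(~update_appeal). So update_appeal is neither obligatory nor forbidden under these norms.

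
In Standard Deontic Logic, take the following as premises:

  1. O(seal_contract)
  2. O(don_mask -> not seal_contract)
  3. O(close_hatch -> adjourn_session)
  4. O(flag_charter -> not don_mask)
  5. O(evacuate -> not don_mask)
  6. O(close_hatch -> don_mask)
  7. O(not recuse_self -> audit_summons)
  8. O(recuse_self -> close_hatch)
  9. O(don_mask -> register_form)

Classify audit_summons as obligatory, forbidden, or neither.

Obligatory

From premise 1 we have O(seal_contract).
Premise 2 is O(don_mask -> not seal_contract); contrapositively O(seal_contract -> not don_mask). Since O(seal_contract) holds, K gives O(not don_mask).
The contrapositive of premise 6 (O(close_hatch -> don_mask)) is O(not don_mask -> not close_hatch), and O(not don_mask) is already established, so O(not close_hatch).
Premise 8, O(recuse_self -> close_hatch), contraposes to O(not close_hatch -> not recuse_self); with O(not close_hatch) we get O(not recuse_self).
Applying K to premise 7 (O(not recuse_self -> audit_summons)) and O(not recuse_self) yields O(audit_summons).
Premises 3, 4, 5, 9 do not contribute to this derivation.
Hence audit_summons is obligatory.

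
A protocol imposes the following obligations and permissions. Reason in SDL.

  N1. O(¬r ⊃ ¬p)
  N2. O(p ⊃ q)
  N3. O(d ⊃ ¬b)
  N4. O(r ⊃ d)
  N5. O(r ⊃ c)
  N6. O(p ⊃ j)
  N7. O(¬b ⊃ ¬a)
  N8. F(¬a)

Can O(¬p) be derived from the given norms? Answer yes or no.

Yes

Premise 8, F(¬a), is equivalent to O(a).
The contrapositive of premise 7 (O(¬b ⊃ ¬a)) is O(a ⊃ b), and O(a) is already established, so O(b).
Premise 3 is O(d ⊃ ¬b); contrapositively O(b ⊃ ¬d). Since O(b) holds, K gives O(¬d).
The contrapositive of premise 4 (O(r ⊃ d)) is O(¬d ⊃ ¬r), and O(¬d) is already established, so O(¬r).
From O(¬r) and premise 1, O(¬r ⊃ ¬p), we obtain O(¬p).
Premises 2, 5, 6 do not contribute to this derivation.
So O(¬p) follows.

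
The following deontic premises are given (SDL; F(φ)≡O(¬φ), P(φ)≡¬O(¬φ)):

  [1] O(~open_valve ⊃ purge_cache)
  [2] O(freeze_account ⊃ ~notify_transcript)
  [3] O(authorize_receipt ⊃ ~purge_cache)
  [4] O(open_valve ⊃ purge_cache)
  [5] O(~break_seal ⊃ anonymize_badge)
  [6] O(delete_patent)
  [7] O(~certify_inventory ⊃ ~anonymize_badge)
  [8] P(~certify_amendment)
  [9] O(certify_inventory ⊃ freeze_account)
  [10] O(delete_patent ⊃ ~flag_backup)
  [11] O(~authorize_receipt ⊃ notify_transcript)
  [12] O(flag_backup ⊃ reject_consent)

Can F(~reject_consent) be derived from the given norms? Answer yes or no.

No

Premise 12 is O(flag_backup ⊃ reject_consent), but O(flag_backup) is not derivable from the premises, so it does not yield O(reject_consent).
No other premise forces O(reject_consent). An ideal world satisfying every premise can still have ~reject_consent true, so F(~reject_consent) is not derivable.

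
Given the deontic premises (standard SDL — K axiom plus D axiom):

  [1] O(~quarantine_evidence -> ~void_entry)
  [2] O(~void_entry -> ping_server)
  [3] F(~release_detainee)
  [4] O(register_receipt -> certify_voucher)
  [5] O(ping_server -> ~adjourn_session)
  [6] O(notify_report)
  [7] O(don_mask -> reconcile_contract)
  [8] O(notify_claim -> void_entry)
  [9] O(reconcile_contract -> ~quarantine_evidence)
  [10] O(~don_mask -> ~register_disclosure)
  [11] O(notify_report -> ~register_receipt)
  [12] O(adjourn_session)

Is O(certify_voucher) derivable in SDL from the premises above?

No

Premise 4 is O(register_receipt -> certify_voucher), but O(register_receipt) is not derivable from the premises, so it does not yield O(certify_voucher).
No other premise forces O(certify_voucher). An ideal world satisfying every premise can still have certify_voucher false, so O(certify_voucher) is not derivable.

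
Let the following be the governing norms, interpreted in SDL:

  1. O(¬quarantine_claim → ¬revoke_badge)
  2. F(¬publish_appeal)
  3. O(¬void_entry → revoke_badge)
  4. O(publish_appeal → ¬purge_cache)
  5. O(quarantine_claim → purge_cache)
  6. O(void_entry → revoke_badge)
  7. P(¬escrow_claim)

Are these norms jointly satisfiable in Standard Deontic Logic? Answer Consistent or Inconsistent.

By case analysis on void_entry: premise 6 gives O(void_entry → revoke_badge) and premise 3 gives O(¬void_entry → revoke_badge), so O(revoke_badge) either way.
Premise 1 is O(¬quarantine_claim → ¬revoke_badge); contrapositively O(revoke_badge → quarantine_claim). Since O(revoke_badge) holds, K gives O(quarantine_claim).
From O(quarantine_claim) and premise 5, O(quarantine_claim → purge_cache), we obtain O(purge_cache).
Premise 4 is O(publish_appeal → ¬purge_cache); contrapositively O(purge_cache → ¬publish_appeal). Since O(purge_cache) holds, K gives O(¬publish_appeal).
But premise 2, F(¬publish_appeal), means O(publish_appeal).
We now have both O(¬publish_appeal) and O(publish_appeal) — publish_appeal is simultaneously obligatory and forbidden, violating the D-axiom.

Inconsistent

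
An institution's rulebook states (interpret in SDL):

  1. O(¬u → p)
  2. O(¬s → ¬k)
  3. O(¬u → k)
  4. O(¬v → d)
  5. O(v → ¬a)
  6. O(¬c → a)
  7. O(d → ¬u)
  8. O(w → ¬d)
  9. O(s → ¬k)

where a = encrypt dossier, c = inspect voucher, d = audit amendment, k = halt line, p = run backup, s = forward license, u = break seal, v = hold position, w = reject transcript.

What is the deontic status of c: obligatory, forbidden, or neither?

Obligatory

By case analysis on ¬s: premise 2 gives O(¬s → ¬k) and premise 9 gives O(s → ¬k), so O(¬k) either way.
The contrapositive of premise 3 (O(¬u → k)) is O(¬k → u), and O(¬k) is already established, so O(u).
The contrapositive of premise 7 (O(d → ¬u)) is O(u → ¬d), and O(u) is already established, so O(¬d).
Premise 4, O(¬v → d), contraposes to O(¬d → v); with O(¬d) we get O(v).
Premise 5 is O(v → ¬a); since O(v), deontic closure gives O(¬a).
The contrapositive of premise 6 (O(¬c → a)) is O(¬a → c), and O(¬a) is already established, so O(c).
Premises 1, 8 do not contribute to this derivation.
Hence c is obligatory.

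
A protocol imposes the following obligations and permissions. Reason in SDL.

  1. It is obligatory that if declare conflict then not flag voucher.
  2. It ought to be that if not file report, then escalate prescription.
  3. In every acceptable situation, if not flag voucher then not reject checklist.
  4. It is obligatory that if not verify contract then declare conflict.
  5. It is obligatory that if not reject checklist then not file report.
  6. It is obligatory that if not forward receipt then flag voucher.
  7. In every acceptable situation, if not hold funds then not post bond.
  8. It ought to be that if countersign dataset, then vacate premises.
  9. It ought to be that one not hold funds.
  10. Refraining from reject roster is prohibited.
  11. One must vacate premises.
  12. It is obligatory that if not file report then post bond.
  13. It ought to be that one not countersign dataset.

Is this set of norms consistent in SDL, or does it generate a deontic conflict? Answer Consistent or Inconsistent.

Consistent

Premise 8 is O(countersign_dataset → vacate_premises); even if O(vacate_premises) held, inferring O(countersign_dataset) would be affirming the consequent — invalid.
So O(countersign_dataset) is not derivable, and the apparent clash with O(¬countersign_dataset) does not arise.
A world satisfying every obligation exists (e.g. countersign_dataset=false, declare_conflict=false, escalate_prescription=false, file_report=true, flag_voucher=true, forward_receipt=false, hold_funds=false, post_bond=false, reject_checklist=true, reject_roster=true, vacate_premises=true, verify_contract=true); no atom is both obligatory and forbidden, so the set is consistent.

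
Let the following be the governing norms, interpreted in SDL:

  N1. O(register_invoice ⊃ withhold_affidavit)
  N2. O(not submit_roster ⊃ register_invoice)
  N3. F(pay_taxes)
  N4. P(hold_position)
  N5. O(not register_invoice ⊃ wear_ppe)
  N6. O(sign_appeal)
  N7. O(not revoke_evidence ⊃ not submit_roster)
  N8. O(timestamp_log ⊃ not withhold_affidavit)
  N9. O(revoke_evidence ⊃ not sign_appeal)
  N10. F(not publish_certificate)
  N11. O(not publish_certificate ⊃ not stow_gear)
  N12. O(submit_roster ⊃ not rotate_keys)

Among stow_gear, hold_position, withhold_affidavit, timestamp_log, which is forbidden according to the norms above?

Premise 6 gives O(sign_appeal).
The contrapositive of premise 9 (O(revoke_evidence ⊃ not sign_appeal)) is O(sign_appeal ⊃ not revoke_evidence), and O(sign_appeal) is already established, so O(not revoke_evidence).
From O(not revoke_evidence) and premise 7, O(not revoke_evidence ⊃ not submit_roster), we obtain O(not submit_roster).
With premise 2, O(not submit_roster ⊃ register_invoice), the K-axiom yields O(register_invoice).
Premise 1 is O(register_invoice ⊃ withhold_affidavit); since O(register_invoice), deontic closure gives O(withhold_affidavit).
The contrapositive of premise 8 (O(timestamp_log ⊃ not withhold_affidavit)) is O(withhold_affidavit ⊃ not timestamp_log), and O(withhold_affidavit) is already established, so O(not timestamp_log).
So O(not timestamp_log) holds, i.e. timestamp_log is forbidden. None of the other listed options is forbidden under the premises.

timestamp_log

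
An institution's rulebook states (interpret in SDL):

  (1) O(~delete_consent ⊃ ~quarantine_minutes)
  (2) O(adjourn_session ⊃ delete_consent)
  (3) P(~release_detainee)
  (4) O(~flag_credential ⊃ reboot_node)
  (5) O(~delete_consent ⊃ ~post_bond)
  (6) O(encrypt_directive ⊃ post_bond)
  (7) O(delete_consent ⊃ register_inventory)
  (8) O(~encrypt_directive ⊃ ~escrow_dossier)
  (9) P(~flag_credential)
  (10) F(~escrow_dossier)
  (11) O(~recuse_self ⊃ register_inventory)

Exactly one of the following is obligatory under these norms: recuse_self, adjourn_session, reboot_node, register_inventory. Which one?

register_inventory

Premise 10, F(~escrow_dossier), is equivalent to O(escrow_dossier).
Premise 8 is O(~encrypt_directive ⊃ ~escrow_dossier); contrapositively O(escrow_dossier ⊃ encrypt_directive). Since O(escrow_dossier) holds, K gives O(encrypt_directive).
With premise 6, O(encrypt_directive ⊃ post_bond), the K-axiom yields O(post_bond).
Premise 5, O(~delete_consent ⊃ ~post_bond), contraposes to O(post_bond ⊃ delete_consent); with O(post_bond) we get O(delete_consent).
With premise 7, O(delete_consent ⊃ register_inventory), the K-axiom yields O(register_inventory).
So O(register_inventory) holds — register_inventory is obligatory. None of the other listed options is made obligatory by any chain of premises.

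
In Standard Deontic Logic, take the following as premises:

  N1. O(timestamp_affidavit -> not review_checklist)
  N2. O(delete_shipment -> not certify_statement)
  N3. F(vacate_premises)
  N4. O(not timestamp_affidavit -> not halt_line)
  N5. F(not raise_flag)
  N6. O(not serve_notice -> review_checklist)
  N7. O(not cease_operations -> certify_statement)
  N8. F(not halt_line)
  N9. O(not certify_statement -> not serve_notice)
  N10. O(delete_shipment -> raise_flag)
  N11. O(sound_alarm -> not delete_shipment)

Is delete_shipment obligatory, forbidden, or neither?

F(not halt_line) at premise 8 means O(halt_line).
Premise 4, O(not timestamp_affidavit -> not halt_line), contraposes to O(halt_line -> timestamp_affidavit); with O(halt_line) we get O(timestamp_affidavit).
Applying K to premise 1 (O(timestamp_affidavit -> not review_checklist)) and O(timestamp_affidavit) yields O(not review_checklist).
Premise 6, O(not serve_notice -> review_checklist), contraposes to O(not review_checklist -> serve_notice); with O(not review_checklist) we get O(serve_notice).
Premise 9, O(not certify_statement -> not serve_notice), contraposes to O(serve_notice -> certify_statement); with O(serve_notice) we get O(certify_statement).
Premise 2 is O(delete_shipment -> not certify_statement); contrapositively O(certify_statement -> not delete_shipment). Since O(certify_statement) holds, K gives O(not delete_shipment).
Premises 3, 5, 7, 10, 11 do not contribute to this derivation.
Thus O(not delete_shipment), which is F(delete_shipment): delete_shipment is forbidden.

Forbidden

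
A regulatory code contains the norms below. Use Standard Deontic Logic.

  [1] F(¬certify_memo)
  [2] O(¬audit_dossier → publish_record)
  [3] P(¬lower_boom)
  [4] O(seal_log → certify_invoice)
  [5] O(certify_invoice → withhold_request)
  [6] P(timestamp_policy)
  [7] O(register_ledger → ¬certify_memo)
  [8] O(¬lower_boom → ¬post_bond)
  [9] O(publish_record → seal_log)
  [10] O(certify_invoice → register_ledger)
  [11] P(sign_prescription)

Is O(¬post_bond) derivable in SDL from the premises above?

No

Premise 8 is O(¬lower_boom → ¬post_bond), but O(¬lower_boom) is not derivable from the premises (the permission P(¬lower_boom) asserts only ¬O(lower_boom), not O(¬lower_boom)), so it does not yield O(¬post_bond).
No other premise forces O(¬post_bond). An ideal world satisfying every premise can still have ¬post_bond false, so O(¬post_bond) is not derivable.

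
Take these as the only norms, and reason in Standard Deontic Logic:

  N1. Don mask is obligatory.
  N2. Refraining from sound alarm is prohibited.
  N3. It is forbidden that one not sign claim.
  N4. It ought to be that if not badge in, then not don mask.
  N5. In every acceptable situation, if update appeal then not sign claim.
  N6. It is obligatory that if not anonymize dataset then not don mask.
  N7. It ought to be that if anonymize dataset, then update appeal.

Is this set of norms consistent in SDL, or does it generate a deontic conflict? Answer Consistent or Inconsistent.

F(¬sign_claim) at premise 3 means O(sign_claim).
Premise 5 is O(update_appeal → ¬sign_claim); contrapositively O(sign_claim → ¬update_appeal). Since O(sign_claim) holds, K gives O(¬update_appeal).
Premise 7, O(anonymize_dataset → update_appeal), contraposes to O(¬update_appeal → ¬anonymize_dataset); with O(¬update_appeal) we get O(¬anonymize_dataset).
From O(¬anonymize_dataset) and premise 6, O(¬anonymize_dataset → ¬don_mask), we obtain O(¬don_mask).
However, premise 1 gives O(don_mask).
We now have both O(¬don_mask) and O(don_mask) — don_mask is simultaneously obligatory and forbidden, violating the D-axiom.

Inconsistent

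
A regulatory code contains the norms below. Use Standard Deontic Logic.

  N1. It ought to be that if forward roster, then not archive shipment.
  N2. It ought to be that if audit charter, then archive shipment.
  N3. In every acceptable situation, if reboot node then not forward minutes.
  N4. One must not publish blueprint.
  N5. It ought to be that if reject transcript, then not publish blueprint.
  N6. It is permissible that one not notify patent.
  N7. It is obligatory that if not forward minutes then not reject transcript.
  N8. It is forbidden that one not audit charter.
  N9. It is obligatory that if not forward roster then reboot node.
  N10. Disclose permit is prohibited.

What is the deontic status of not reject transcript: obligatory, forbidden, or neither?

Obligatory

Premise 8, F(¬audit_charter), is equivalent to O(audit_charter).
Applying K to premise 2 (O(audit_charter → archive_shipment)) and O(audit_charter) yields O(archive_shipment).
Premise 1, O(forward_roster → ¬archive_shipment), contraposes to O(archive_shipment → ¬forward_roster); with O(archive_shipment) we get O(¬forward_roster).
Premise 9 is O(¬forward_roster → reboot_node); since O(¬forward_roster), deontic closure gives O(reboot_node).
Premise 3 is O(reboot_node → ¬forward_minutes); since O(reboot_node), deontic closure gives O(¬forward_minutes).
Applying K to premise 7 (O(¬forward_minutes → ¬reject_transcript)) and O(¬forward_minutes) yields O(¬reject_transcript).
Premises 4, 5, 6, 10 do not contribute to this derivation.
Hence ¬reject_transcript is obligatory.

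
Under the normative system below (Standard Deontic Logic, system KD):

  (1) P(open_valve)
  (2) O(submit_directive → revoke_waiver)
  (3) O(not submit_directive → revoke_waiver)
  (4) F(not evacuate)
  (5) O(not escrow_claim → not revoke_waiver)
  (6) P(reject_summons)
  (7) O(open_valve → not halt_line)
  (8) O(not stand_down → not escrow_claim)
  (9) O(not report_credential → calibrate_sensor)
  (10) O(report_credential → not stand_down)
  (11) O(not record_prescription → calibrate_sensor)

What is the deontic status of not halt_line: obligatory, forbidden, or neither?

Neither

Premise 7 is O(open_valve → not halt_line), but O(open_valve) is not derivable from the premises (the permission P(open_valve) asserts only not O(not open_valve), not O(open_valve)), so it does not yield O(not halt_line).
No premise or chain of K-axiom applications forces O(not halt_line), and none forces O(halt_line). So not halt_line is neither obligatory nor forbidden under these norms.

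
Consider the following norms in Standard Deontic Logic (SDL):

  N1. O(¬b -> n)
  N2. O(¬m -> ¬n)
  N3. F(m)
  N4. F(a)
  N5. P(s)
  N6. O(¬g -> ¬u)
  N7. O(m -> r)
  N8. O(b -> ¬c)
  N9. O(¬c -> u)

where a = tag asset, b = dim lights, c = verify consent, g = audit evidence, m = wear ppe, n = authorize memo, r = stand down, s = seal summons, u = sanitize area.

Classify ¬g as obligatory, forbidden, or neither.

Forbidden

F(m) at premise 3 means O(¬m).
With premise 2, O(¬m -> ¬n), the K-axiom yields O(¬n).
Premise 1, O(¬b -> n), contraposes to O(¬n -> b); with O(¬n) we get O(b).
With premise 8, O(b -> ¬c), the K-axiom yields O(¬c).
From O(¬c) and premise 9, O(¬c -> u), we obtain O(u).
Premise 6 is O(¬g -> ¬u); contrapositively O(u -> g). Since O(u) holds, K gives O(g).
Premises 4, 5, 7 do not contribute to this derivation.
Thus O(g), which is F(¬g): ¬g is forbidden.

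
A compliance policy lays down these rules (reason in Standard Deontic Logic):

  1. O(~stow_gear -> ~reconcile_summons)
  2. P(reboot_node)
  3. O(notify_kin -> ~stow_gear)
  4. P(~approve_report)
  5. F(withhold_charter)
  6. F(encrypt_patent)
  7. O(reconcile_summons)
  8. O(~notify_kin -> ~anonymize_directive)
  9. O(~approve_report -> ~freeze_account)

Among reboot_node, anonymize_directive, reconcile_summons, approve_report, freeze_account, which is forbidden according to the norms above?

Premise 7 states O(reconcile_summons) outright.
Premise 1, O(~stow_gear -> ~reconcile_summons), contraposes to O(reconcile_summons -> stow_gear); with O(reconcile_summons) we get O(stow_gear).
Premise 3 is O(notify_kin -> ~stow_gear); contrapositively O(stow_gear -> ~notify_kin). Since O(stow_gear) holds, K gives O(~notify_kin).
Applying K to premise 8 (O(~notify_kin -> ~anonymize_directive)) and O(~notify_kin) yields O(~anonymize_directive).
So O(~anonymize_directive) holds, i.e. anonymize_directive is forbidden. None of the other listed options is forbidden under the premises.

anonymize_directive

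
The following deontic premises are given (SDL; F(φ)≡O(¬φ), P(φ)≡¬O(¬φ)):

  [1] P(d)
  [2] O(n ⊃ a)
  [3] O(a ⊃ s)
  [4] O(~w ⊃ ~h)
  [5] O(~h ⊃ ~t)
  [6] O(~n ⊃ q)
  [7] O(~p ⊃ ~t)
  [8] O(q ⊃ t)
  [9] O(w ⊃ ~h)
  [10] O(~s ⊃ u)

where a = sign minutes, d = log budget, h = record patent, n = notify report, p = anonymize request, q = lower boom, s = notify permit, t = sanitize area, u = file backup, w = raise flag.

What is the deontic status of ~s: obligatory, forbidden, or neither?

Premises 4 and 9 cover both cases: O(~w ⊃ ~h) and O(w ⊃ ~h). Since ~w ∨ w is a tautology, O(~h) follows.
Applying K to premise 5 (O(~h ⊃ ~t)) and O(~h) yields O(~t).
The contrapositive of premise 8 (O(q ⊃ t)) is O(~t ⊃ ~q), and O(~t) is already established, so O(~q).
The contrapositive of premise 6 (O(~n ⊃ q)) is O(~q ⊃ n), and O(~q) is already established, so O(n).
With premise 2, O(n ⊃ a), the K-axiom yields O(a).
Applying K to premise 3 (O(a ⊃ s)) and O(a) yields O(s).
Premises 1, 7, 10 do not contribute to this derivation.
Thus O(s), which is F(~s): ~s is forbidden.

Forbidden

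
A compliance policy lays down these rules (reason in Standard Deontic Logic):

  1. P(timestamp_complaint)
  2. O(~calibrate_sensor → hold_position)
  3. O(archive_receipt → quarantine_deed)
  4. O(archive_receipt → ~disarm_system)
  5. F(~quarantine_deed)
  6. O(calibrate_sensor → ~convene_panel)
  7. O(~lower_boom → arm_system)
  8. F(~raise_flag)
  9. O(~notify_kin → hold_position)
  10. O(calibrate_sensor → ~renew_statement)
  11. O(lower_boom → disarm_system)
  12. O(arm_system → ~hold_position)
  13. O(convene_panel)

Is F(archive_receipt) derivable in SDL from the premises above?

Yes

Premise 13 states O(convene_panel) outright.
The contrapositive of premise 6 (O(calibrate_sensor → ~convene_panel)) is O(convene_panel → ~calibrate_sensor), and O(convene_panel) is already established, so O(~calibrate_sensor).
Applying K to premise 2 (O(~calibrate_sensor → hold_position)) and O(~calibrate_sensor) yields O(hold_position).
Premise 12, O(arm_system → ~hold_position), contraposes to O(hold_position → ~arm_system); with O(hold_position) we get O(~arm_system).
Premise 7 is O(~lower_boom → arm_system); contrapositively O(~arm_system → lower_boom). Since O(~arm_system) holds, K gives O(lower_boom).
Premise 11 is O(lower_boom → disarm_system); since O(lower_boom), deontic closure gives O(disarm_system).
Premise 4 is O(archive_receipt → ~disarm_system); contrapositively O(disarm_system → ~archive_receipt). Since O(disarm_system) holds, K gives O(~archive_receipt).
Premises 1, 3, 5, 8, 9, 10 do not contribute to this derivation.
So O(~archive_receipt) holds, i.e. F(archive_receipt). The claim follows.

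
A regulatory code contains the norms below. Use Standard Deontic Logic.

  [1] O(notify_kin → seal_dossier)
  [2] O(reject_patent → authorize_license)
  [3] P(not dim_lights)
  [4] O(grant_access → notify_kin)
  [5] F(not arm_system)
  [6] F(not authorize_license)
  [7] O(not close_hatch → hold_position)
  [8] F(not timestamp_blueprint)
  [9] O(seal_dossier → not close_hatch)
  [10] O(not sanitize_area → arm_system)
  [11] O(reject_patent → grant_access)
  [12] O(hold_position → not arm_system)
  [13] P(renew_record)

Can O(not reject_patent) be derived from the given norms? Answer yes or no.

Premise 5 is F(not arm_system), i.e. O(arm_system).
Premise 12 is O(hold_position → not arm_system); contrapositively O(arm_system → not hold_position). Since O(arm_system) holds, K gives O(not hold_position).
Premise 7 is O(not close_hatch → hold_position); contrapositively O(not hold_position → close_hatch). Since O(not hold_position) holds, K gives O(close_hatch).
Premise 9 is O(seal_dossier → not close_hatch); contrapositively O(close_hatch → not seal_dossier). Since O(close_hatch) holds, K gives O(not seal_dossier).
Premise 1, O(notify_kin → seal_dossier), contraposes to O(not seal_dossier → not notify_kin); with O(not seal_dossier) we get O(not notify_kin).
Premise 4 is O(grant_access → notify_kin); contrapositively O(not notify_kin → not grant_access). Since O(not notify_kin) holds, K gives O(not grant_access).
Premise 11, O(reject_patent → grant_access), contraposes to O(not grant_access → not reject_patent); with O(not grant_access) we get O(not reject_patent).
Premises 2, 3, 6, 8, 10, 13 do not contribute to this derivation.
So O(not reject_patent) follows.

Yes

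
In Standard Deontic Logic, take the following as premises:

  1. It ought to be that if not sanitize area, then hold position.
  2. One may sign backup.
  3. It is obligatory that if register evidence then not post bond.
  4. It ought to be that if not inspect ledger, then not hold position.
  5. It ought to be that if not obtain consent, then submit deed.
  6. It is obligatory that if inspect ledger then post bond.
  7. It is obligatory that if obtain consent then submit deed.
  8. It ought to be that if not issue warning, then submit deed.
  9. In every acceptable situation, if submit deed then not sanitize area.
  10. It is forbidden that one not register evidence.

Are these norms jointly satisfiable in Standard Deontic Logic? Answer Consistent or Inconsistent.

Inconsistent

By case analysis on ¬obtain_consent: premise 5 gives O(¬obtain_consent → submit_deed) and premise 7 gives O(obtain_consent → submit_deed), so O(submit_deed) either way.
With premise 9, O(submit_deed → ¬sanitize_area), the K-axiom yields O(¬sanitize_area).
From O(¬sanitize_area) and premise 1, O(¬sanitize_area → hold_position), we obtain O(hold_position).
The contrapositive of premise 4 (O(¬inspect_ledger → ¬hold_position)) is O(hold_position → inspect_ledger), and O(hold_position) is already established, so O(inspect_ledger).
Applying K to premise 6 (O(inspect_ledger → post_bond)) and O(inspect_ledger) yields O(post_bond).
Premise 3 is O(register_evidence → ¬post_bond); contrapositively O(post_bond → ¬register_evidence). Since O(post_bond) holds, K gives O(¬register_evidence).
Yet premise 10 is F(¬register_evidence), i.e. O(register_evidence).
We now have both O(¬register_evidence) and O(register_evidence) — register_evidence is simultaneously obligatory and forbidden, violating the D-axiom.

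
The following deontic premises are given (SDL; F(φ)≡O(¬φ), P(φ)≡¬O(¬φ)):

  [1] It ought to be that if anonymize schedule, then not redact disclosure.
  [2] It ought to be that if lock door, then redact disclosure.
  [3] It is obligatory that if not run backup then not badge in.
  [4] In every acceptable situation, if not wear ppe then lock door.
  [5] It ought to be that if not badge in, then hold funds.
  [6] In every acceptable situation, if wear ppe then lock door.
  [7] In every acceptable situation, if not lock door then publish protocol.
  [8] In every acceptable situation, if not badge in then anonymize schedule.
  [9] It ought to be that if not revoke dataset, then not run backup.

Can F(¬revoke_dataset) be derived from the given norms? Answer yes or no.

Premises 6 and 4 cover both cases: O(wear_ppe → lock_door) and O(¬wear_ppe → lock_door). Since wear_ppe ∨ ¬wear_ppe is a tautology, O(lock_door) follows.
With premise 2, O(lock_door → redact_disclosure), the K-axiom yields O(redact_disclosure).
Premise 1, O(anonymize_schedule → ¬redact_disclosure), contraposes to O(redact_disclosure → ¬anonymize_schedule); with O(redact_disclosure) we get O(¬anonymize_schedule).
Premise 8 is O(¬badge_in → anonymize_schedule); contrapositively O(¬anonymize_schedule → badge_in). Since O(¬anonymize_schedule) holds, K gives O(badge_in).
Premise 3 is O(¬run_backup → ¬badge_in); contrapositively O(badge_in → run_backup). Since O(badge_in) holds, K gives O(run_backup).
The contrapositive of premise 9 (O(¬revoke_dataset → ¬run_backup)) is O(run_backup → revoke_dataset), and O(run_backup) is already established, so O(revoke_dataset).
Premises 5, 7 do not contribute to this derivation.
So O(revoke_dataset) holds, i.e. F(¬revoke_dataset). The claim follows.

Yes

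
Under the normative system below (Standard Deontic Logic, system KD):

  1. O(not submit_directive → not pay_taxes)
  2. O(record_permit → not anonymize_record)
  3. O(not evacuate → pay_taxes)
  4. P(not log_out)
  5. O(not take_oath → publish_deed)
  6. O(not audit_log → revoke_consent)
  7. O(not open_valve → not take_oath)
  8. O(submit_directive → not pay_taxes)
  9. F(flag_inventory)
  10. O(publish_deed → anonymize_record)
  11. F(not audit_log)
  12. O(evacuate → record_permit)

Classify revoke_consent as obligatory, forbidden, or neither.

Premise 6 is O(not audit_log → revoke_consent), but O(not audit_log) is not derivable from the premises, so it does not yield O(revoke_consent).
No premise or chain of K-axiom applications forces O(revoke_consent), and none forces O(not revoke_consent). So revoke_consent is neither obligatory nor forbidden under these norms.

Neither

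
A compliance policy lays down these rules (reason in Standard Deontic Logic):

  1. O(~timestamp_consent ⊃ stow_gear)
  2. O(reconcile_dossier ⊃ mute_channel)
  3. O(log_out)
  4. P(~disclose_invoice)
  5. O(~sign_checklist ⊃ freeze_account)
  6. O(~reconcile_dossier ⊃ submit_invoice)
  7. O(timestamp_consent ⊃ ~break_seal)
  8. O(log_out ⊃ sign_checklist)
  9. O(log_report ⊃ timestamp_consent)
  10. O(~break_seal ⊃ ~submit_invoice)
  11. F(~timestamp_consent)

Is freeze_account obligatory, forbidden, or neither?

Premise 5 is O(~sign_checklist ⊃ freeze_account), but O(~sign_checklist) is not derivable from the premises, so it does not yield O(freeze_account).
No premise or chain of K-axiom applications forces O(freeze_account), and none forces O(~freeze_account). So freeze_account is neither obligatory nor forbidden under these norms.

Neither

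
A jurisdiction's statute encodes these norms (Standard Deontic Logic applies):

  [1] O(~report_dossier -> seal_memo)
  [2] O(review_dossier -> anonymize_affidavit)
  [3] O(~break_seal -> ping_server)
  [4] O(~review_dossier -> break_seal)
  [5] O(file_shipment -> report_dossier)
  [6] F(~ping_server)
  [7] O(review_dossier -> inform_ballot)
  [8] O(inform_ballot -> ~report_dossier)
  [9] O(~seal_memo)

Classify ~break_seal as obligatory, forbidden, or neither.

Forbidden

From premise 9 we have O(~seal_memo).
The contrapositive of premise 1 (O(~report_dossier -> seal_memo)) is O(~seal_memo -> report_dossier), and O(~seal_memo) is already established, so O(report_dossier).
The contrapositive of premise 8 (O(inform_ballot -> ~report_dossier)) is O(report_dossier -> ~inform_ballot), and O(report_dossier) is already established, so O(~inform_ballot).
Premise 7, O(review_dossier -> inform_ballot), contraposes to O(~inform_ballot -> ~review_dossier); with O(~inform_ballot) we get O(~review_dossier).
With premise 4, O(~review_dossier -> break_seal), the K-axiom yields O(break_seal).
Premises 2, 3, 5, 6 do not contribute to this derivation.
Thus O(break_seal), which is F(~break_seal): ~break_seal is forbidden.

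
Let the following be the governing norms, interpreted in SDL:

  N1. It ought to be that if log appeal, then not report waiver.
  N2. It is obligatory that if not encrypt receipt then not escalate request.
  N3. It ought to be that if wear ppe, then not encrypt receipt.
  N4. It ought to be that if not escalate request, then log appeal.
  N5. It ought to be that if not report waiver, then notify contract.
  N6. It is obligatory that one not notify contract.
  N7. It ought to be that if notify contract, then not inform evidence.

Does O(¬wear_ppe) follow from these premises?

Premise 6 gives O(¬notify_contract).
Premise 5, O(¬report_waiver → notify_contract), contraposes to O(¬notify_contract → report_waiver); with O(¬notify_contract) we get O(report_waiver).
Premise 1, O(log_appeal → ¬report_waiver), contraposes to O(report_waiver → ¬log_appeal); with O(report_waiver) we get O(¬log_appeal).
Premise 4, O(¬escalate_request → log_appeal), contraposes to O(¬log_appeal → escalate_request); with O(¬log_appeal) we get O(escalate_request).
Premise 2, O(¬encrypt_receipt → ¬escalate_request), contraposes to O(escalate_request → encrypt_receipt); with O(escalate_request) we get O(encrypt_receipt).
Premise 3, O(wear_ppe → ¬encrypt_receipt), contraposes to O(encrypt_receipt → ¬wear_ppe); with O(encrypt_receipt) we get O(¬wear_ppe).
Premise 7 does not contribute to this derivation.
So O(¬wear_ppe) follows.

Yes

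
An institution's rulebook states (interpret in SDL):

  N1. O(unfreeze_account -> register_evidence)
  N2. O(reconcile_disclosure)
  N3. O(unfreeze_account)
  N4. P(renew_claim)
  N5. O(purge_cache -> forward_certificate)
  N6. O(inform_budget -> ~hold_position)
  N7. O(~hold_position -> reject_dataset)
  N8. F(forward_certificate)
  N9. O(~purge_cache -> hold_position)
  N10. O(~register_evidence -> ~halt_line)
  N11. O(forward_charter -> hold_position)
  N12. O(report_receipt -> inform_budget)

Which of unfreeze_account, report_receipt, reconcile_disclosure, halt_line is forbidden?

report_receipt

Premise 8 is F(forward_certificate), i.e. O(~forward_certificate).
Premise 5 is O(purge_cache -> forward_certificate); contrapositively O(~forward_certificate -> ~purge_cache). Since O(~forward_certificate) holds, K gives O(~purge_cache).
Premise 9 is O(~purge_cache -> hold_position); since O(~purge_cache), deontic closure gives O(hold_position).
The contrapositive of premise 6 (O(inform_budget -> ~hold_position)) is O(hold_position -> ~inform_budget), and O(hold_position) is already established, so O(~inform_budget).
Premise 12, O(report_receipt -> inform_budget), contraposes to O(~inform_budget -> ~report_receipt); with O(~inform_budget) we get O(~report_receipt).
So O(~report_receipt) holds, i.e. report_receipt is forbidden. None of the other listed options is forbidden under the premises.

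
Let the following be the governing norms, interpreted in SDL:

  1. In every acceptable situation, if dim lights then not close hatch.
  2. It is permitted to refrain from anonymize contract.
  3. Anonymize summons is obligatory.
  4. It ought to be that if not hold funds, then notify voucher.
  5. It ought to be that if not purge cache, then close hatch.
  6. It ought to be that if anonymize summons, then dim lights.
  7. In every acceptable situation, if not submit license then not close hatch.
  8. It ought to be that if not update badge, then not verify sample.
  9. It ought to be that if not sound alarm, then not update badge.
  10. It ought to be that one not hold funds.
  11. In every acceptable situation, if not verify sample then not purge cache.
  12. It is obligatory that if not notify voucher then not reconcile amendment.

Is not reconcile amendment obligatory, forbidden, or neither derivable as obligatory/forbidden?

Neither

Premise 12 is O(¬notify_voucher → ¬reconcile_amendment), but O(¬notify_voucher) is not derivable from the premises, so it does not yield O(¬reconcile_amendment).
No premise or chain of K-axiom applications forces O(¬reconcile_amendment), and none forces O(reconcile_amendment). So ¬reconcile_amendment is neither obligatory nor forbidden under these norms.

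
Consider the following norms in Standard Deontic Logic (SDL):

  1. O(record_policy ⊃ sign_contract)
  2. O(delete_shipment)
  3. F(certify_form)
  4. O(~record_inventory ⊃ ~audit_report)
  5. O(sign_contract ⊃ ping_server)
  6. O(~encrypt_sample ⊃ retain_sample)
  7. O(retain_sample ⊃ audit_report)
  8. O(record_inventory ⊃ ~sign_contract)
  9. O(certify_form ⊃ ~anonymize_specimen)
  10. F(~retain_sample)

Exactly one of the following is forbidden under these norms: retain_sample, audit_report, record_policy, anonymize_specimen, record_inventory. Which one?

F(~retain_sample) at premise 10 means O(retain_sample).
With premise 7, O(retain_sample ⊃ audit_report), the K-axiom yields O(audit_report).
Premise 4 is O(~record_inventory ⊃ ~audit_report); contrapositively O(audit_report ⊃ record_inventory). Since O(audit_report) holds, K gives O(record_inventory).
With premise 8, O(record_inventory ⊃ ~sign_contract), the K-axiom yields O(~sign_contract).
Premise 1 is O(record_policy ⊃ sign_contract); contrapositively O(~sign_contract ⊃ ~record_policy). Since O(~sign_contract) holds, K gives O(~record_policy).
So O(~record_policy) holds, i.e. record_policy is forbidden. None of the other listed options is forbidden under the premises.

record_policy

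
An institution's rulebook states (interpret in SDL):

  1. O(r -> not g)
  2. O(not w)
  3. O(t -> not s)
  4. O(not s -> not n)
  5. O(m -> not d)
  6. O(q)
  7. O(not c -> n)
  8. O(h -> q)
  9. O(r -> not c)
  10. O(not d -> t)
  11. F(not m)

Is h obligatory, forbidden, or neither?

Premise 8 is O(h -> q); even if O(q) held, inferring O(h) would be affirming the consequent — invalid.
No premise or chain of K-axiom applications forces O(h), and none forces O(not h). So h is neither obligatory nor forbidden under these norms.

Neither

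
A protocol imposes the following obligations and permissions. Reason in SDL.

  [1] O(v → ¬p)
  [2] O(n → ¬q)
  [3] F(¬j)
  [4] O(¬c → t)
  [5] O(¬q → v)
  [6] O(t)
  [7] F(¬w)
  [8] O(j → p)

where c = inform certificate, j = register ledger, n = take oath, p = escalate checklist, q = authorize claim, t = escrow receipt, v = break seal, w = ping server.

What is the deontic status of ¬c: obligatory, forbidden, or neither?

Neither

Premise 4 is O(¬c → t); even if O(t) held, inferring O(¬c) would be affirming the consequent — invalid.
No premise or chain of K-axiom applications forces O(¬c), and none forces O(c). So ¬c is neither obligatory nor forbidden under these norms.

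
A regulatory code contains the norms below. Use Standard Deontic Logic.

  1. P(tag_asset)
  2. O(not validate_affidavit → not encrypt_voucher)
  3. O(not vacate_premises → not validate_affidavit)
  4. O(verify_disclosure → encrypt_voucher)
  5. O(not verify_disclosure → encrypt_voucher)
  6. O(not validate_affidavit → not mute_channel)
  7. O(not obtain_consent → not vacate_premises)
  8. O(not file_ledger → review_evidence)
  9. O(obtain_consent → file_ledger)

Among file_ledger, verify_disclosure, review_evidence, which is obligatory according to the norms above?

Premises 4 and 5 are O(verify_disclosure → encrypt_voucher) and O(not verify_disclosure → encrypt_voucher); every ideal world satisfies verify_disclosure or not verify_disclosure, so in either case encrypt_voucher holds — hence O(encrypt_voucher).
Premise 2 is O(not validate_affidavit → not encrypt_voucher); contrapositively O(encrypt_voucher → validate_affidavit). Since O(encrypt_voucher) holds, K gives O(validate_affidavit).
The contrapositive of premise 3 (O(not vacate_premises → not validate_affidavit)) is O(validate_affidavit → vacate_premises), and O(validate_affidavit) is already established, so O(vacate_premises).
The contrapositive of premise 7 (O(not obtain_consent → not vacate_premises)) is O(vacate_premises → obtain_consent), and O(vacate_premises) is already established, so O(obtain_consent).
From O(obtain_consent) and premise 9, O(obtain_consent → file_ledger), we obtain O(file_ledger).
So O(file_ledger) holds — file_ledger is obligatory. None of the other listed options is made obligatory by any chain of premises.

file_ledger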